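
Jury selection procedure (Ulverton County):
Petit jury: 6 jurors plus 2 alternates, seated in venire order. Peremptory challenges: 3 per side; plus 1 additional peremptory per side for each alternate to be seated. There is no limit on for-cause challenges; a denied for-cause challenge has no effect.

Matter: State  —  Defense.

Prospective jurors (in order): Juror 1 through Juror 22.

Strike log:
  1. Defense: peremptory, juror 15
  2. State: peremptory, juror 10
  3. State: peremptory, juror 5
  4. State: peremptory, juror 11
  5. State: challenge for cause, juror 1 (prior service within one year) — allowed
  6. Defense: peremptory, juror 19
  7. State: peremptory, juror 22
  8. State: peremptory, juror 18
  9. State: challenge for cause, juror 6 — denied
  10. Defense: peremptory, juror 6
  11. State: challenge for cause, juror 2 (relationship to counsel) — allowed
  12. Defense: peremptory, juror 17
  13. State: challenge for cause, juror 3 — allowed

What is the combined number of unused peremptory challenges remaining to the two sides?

1

State allotment: 3 base + 1 × 2 alternates = 5. Defense allotment: 3 base + 1 × 2 alternates = 5.
State peremptories used: #10, #5, #11, #22, #18 — 5 (for-cause on #1, #6, #2, #3 don't count).
Defense peremptories used: #15, #19, #6, #17 — 4.
Remaining: (5 − 5) + (5 − 4) = 1.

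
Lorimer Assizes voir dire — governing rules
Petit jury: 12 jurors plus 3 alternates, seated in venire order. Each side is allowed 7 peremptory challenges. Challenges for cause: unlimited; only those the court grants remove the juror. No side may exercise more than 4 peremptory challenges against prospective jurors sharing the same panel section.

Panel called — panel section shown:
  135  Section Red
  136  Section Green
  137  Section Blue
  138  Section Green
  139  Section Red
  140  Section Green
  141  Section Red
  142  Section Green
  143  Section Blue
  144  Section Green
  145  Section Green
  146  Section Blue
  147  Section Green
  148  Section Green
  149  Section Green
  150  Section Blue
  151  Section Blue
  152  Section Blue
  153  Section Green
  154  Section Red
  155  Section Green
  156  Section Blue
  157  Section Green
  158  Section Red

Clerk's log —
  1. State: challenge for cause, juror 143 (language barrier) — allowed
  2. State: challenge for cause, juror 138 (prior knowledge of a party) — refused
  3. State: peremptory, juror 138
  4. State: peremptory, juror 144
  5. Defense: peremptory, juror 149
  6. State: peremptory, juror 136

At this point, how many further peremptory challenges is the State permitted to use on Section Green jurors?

State peremptories so far: #138, #144, #136 — 3 of 7 used, 4 left overall.
Against Section Green: #138, #144, #136 — 3 used; per-section cap 4 leaves 1.
Binding limit: min(4, 1) = 1.

1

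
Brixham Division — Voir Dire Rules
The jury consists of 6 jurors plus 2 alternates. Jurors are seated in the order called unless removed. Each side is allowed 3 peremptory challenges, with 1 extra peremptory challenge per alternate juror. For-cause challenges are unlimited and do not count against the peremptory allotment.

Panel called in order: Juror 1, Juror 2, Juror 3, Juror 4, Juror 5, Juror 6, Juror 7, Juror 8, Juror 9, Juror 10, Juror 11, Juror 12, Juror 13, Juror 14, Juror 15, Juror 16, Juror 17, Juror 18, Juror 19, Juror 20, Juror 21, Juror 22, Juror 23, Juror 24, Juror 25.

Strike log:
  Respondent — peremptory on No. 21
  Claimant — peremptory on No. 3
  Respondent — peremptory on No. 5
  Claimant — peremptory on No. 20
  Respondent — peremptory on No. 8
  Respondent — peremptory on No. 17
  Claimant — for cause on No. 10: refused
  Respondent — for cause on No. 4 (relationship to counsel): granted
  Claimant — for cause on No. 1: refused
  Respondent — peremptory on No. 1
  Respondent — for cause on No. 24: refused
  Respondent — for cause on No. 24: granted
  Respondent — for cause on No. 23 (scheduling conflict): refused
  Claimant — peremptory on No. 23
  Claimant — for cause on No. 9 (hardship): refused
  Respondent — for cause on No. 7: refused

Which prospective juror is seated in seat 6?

11

Removed: #1, #3, #4, #5, #8, #17, #20, #21, #23, #24. (#7, #9, #10 stay — for-cause denied.)
Filling seats in venire order through position 6: #2, #6, #7, #9, #10, #11.
So seat 6 is #11.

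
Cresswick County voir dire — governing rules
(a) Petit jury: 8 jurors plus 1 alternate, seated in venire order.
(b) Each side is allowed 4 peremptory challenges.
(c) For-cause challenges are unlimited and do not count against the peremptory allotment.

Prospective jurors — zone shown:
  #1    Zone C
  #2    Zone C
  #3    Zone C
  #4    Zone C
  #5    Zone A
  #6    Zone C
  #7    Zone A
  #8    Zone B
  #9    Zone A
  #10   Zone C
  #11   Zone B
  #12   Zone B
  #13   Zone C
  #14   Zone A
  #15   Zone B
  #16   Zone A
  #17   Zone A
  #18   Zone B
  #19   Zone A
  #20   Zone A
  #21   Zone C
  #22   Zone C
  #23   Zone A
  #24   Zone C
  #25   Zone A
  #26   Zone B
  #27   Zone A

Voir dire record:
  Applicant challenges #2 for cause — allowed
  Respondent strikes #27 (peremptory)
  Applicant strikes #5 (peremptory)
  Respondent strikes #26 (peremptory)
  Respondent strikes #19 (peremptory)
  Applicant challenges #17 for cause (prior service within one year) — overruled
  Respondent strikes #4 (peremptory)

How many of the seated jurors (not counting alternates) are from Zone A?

2

Removed: #2, #4, #5, #19, #26, #27.
Seated jurors 1–8: #1, #3, #6, #7, #8, #9, #10, #11 (alternates #12 not counted).
Of those, in Zone A: #7, #9 → 2.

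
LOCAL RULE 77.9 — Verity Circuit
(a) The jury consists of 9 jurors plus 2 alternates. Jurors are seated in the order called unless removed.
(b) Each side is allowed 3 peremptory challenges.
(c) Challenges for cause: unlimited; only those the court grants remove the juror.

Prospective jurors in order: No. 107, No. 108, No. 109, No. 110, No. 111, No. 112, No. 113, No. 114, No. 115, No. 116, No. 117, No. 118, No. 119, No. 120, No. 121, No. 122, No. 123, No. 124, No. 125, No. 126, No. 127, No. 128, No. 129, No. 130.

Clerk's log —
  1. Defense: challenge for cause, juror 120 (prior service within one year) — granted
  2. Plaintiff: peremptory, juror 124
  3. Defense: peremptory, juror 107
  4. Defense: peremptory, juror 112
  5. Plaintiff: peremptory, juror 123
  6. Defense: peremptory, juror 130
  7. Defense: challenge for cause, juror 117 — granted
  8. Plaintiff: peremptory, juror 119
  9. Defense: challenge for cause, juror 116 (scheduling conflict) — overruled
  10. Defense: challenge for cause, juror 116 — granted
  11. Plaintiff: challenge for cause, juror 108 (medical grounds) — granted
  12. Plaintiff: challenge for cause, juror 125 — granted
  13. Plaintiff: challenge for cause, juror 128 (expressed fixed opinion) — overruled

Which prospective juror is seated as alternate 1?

Removed: #107, #108, #112, #116, #117, #119, #120, #123, #124, #125, #130. (#128 stays — for-cause denied.)
Seating in order: seats 1–9 → #109, #110, #111, #113, #114, #115, #118, #121, #122; alternates → #126, #127.
So alternate 1 is #126.

126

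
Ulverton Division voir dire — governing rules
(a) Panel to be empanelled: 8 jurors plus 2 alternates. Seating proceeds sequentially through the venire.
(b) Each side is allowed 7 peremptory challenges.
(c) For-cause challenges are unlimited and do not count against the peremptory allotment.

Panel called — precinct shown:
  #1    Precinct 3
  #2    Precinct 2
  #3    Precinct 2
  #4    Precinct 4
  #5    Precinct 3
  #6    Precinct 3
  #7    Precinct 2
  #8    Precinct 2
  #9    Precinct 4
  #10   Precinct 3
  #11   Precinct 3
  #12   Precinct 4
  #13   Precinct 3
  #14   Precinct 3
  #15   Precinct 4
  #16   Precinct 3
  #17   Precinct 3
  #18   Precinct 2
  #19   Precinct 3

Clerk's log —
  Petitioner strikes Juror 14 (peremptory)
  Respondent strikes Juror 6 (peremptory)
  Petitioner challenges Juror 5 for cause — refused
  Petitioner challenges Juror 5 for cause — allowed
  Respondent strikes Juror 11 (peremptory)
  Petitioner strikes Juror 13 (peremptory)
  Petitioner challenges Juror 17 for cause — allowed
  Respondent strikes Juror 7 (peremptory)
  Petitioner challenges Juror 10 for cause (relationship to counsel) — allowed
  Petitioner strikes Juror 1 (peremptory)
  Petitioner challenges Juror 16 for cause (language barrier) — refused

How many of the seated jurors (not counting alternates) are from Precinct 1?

Removed: #1, #5, #6, #7, #10, #11, #13, #14, #17.
Seated jurors 1–8: #2, #3, #4, #8, #9, #12, #15, #16 (alternates #18, #19 not counted).
None of those are in Precinct 1 → 0.

0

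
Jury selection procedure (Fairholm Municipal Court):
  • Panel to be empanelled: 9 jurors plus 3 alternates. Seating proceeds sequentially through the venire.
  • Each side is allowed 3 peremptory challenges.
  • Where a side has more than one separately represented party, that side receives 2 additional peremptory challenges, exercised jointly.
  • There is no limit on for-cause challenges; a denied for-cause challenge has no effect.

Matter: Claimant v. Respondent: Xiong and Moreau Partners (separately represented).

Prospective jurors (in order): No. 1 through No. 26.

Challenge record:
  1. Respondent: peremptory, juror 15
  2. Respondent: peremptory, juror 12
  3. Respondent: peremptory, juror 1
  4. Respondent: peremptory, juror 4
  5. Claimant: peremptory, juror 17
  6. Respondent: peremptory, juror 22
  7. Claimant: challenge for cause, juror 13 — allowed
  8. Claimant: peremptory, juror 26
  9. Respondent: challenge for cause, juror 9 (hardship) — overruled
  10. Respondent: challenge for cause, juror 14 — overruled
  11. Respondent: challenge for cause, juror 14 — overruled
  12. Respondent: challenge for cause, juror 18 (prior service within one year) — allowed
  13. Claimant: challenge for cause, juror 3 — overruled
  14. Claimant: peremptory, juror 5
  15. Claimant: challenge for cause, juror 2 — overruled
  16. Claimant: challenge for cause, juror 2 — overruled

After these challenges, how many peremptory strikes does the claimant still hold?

Claimant allotment: 3.
Claimant peremptories used: #17, #26, #5 — 3 (for-cause on #13, #3, #2, #2 don't count).
Remaining: 3 − 3 = 0.

0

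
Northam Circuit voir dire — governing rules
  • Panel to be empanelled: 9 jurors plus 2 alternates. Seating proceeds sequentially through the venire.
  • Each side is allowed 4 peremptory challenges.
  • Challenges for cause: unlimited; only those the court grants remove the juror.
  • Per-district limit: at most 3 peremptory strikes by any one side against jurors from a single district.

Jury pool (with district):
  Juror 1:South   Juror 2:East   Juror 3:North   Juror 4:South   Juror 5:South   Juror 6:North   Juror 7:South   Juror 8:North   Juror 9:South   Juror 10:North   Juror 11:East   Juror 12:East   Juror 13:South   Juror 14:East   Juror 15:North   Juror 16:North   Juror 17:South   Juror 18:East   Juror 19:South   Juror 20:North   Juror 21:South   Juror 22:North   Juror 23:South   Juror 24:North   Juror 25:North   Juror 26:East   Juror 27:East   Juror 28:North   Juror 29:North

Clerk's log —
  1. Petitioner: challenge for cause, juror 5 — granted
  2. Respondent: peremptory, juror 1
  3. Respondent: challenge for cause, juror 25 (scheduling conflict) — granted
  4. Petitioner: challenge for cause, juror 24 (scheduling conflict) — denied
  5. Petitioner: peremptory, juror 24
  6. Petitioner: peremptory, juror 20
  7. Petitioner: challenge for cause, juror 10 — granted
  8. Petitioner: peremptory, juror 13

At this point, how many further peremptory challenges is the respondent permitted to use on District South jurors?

2

Respondent peremptories so far: #1 — 1 of 4 used, 3 left overall.
Against District South: #1 — 1 used; per-district cap 3 leaves 2.
Binding limit: min(3, 2) = 2.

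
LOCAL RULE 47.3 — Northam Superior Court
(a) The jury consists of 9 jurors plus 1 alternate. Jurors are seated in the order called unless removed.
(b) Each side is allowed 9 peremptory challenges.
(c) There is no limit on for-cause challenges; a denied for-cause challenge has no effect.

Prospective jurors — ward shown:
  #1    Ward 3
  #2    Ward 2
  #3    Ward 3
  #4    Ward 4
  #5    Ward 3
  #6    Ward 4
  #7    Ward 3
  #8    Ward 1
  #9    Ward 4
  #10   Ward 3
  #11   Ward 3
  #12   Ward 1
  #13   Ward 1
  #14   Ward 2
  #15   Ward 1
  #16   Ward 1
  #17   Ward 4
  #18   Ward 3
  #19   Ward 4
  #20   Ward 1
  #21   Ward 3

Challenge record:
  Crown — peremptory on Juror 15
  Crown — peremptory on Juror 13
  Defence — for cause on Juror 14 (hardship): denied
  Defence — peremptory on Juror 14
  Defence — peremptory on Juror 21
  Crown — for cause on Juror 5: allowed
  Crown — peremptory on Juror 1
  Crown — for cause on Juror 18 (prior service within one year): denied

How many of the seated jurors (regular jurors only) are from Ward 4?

Removed: #1, #5, #13, #14, #15, #21.
Seated jurors 1–9: #2, #3, #4, #6, #7, #8, #9, #10, #11 (alternates #12 not counted).
Of those, in Ward 4: #4, #6, #9 → 3.

3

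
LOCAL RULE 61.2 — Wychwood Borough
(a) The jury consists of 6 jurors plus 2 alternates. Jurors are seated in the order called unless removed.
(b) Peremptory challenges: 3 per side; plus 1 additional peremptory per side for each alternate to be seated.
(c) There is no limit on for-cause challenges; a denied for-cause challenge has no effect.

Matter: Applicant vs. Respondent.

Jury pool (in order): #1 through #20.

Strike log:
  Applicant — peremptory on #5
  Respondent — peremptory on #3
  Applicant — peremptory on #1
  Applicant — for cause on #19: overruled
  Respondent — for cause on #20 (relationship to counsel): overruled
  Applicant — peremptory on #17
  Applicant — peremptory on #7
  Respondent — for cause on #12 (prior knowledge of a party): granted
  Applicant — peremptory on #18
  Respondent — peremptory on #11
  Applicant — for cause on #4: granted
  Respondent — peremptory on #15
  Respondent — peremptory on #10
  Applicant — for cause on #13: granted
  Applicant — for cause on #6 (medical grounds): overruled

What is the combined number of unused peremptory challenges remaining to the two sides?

Applicant allotment: 3 base + 1 × 2 alternates = 5. Respondent allotment: 3 base + 1 × 2 alternates = 5.
Applicant peremptories used: #5, #1, #17, #7, #18 — 5 (for-cause on #19, #4, #13, #6 don't count).
Respondent peremptories used: #3, #11, #15, #10 — 4 (for-cause on #20, #12 don't count).
Remaining: (5 − 5) + (5 − 4) = 1.

1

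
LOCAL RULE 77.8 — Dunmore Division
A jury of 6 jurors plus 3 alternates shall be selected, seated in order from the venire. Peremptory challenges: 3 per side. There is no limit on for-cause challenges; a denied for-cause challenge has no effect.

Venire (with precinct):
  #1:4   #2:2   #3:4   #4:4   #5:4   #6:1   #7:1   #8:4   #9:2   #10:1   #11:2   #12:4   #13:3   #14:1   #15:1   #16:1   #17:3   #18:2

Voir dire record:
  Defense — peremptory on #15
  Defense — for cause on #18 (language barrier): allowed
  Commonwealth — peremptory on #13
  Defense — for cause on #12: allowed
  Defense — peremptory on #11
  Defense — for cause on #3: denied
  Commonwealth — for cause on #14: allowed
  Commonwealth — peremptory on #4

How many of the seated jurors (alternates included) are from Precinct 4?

4

Removed: #4, #11, #12, #13, #14, #15, #18.
Seated (9 incl. alternates): #1, #2, #3, #5, #6, #7, #8, #9, #10.
Of those, in Precinct 4: #1, #3, #5, #8 → 4.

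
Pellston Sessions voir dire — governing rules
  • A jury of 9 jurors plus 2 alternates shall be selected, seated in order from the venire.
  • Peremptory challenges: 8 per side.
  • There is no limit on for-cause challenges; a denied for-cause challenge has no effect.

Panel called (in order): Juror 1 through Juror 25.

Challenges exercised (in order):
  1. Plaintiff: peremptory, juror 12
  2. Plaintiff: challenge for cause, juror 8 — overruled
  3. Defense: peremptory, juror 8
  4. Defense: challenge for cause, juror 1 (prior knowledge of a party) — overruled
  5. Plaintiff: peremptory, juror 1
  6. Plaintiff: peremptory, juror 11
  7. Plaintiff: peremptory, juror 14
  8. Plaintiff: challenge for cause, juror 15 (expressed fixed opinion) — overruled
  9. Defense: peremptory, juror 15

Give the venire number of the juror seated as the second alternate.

Removed: #1, #8, #11, #12, #14, #15.
Seating in order: seats 1–9 → #2, #3, #4, #5, #6, #7, #9, #10, #13; alternates → #16, #17.
So alternate 2 is #17.

17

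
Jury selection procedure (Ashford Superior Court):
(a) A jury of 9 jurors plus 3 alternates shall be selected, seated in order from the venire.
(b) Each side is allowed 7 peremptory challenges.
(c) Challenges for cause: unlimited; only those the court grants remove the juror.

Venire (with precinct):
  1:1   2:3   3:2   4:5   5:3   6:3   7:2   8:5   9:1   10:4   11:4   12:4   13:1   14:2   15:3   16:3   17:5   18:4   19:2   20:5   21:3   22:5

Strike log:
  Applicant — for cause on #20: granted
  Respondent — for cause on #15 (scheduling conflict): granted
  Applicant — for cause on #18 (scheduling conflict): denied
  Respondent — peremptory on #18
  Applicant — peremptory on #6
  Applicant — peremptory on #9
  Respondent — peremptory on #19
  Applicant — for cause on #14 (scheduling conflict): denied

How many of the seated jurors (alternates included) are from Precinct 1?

2

Removed: #6, #9, #15, #18, #19, #20.
Seated (12 incl. alternates): #1, #2, #3, #4, #5, #7, #8, #10, #11, #12, #13, #14.
Of those, in Precinct 1: #1, #13 → 2.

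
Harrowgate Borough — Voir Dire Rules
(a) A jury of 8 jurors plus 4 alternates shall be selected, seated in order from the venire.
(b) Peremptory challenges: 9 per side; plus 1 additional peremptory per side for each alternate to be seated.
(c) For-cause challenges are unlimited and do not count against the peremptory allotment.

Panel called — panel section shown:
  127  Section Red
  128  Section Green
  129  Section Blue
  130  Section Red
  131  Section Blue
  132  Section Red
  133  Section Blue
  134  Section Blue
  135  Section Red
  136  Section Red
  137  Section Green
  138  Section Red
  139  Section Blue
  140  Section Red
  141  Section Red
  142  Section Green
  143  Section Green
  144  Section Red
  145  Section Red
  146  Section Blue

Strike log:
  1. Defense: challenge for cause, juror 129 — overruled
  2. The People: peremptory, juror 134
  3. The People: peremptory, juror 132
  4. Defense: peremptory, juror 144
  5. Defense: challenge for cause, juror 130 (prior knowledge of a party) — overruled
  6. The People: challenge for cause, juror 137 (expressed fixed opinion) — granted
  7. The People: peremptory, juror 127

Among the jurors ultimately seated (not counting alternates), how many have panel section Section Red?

4

Removed: #127, #132, #134, #137, #144.
Seated jurors 1–8: #128, #129, #130, #131, #133, #135, #136, #138 (alternates #139, #140, #141, #142 not counted).
Of those, in Section Red: #130, #135, #136, #138 → 4.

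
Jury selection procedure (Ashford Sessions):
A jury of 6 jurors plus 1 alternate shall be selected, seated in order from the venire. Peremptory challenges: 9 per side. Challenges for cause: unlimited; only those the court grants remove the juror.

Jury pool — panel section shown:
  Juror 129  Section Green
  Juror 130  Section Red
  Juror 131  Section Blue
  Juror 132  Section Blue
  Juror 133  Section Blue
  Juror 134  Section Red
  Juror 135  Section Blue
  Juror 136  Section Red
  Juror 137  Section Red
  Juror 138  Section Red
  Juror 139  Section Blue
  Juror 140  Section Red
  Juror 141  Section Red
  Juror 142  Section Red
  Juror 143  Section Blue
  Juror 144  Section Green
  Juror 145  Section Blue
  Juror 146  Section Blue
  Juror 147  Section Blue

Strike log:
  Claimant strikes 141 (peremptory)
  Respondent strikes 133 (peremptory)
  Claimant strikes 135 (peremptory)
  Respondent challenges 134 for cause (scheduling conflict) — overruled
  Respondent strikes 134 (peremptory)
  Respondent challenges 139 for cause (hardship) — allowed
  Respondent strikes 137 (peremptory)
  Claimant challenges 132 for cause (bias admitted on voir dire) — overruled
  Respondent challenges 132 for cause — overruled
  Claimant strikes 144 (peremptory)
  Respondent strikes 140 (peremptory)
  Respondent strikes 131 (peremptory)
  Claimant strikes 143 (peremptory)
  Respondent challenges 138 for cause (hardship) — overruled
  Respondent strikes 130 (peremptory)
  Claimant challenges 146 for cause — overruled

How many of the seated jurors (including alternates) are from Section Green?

1

Removed: #130, #131, #133, #134, #135, #137, #139, #140, #141, #143, #144.
Seated (7 incl. alternates): #129, #132, #136, #138, #142, #145, #146.
Of those, in Section Green: #129 → 1.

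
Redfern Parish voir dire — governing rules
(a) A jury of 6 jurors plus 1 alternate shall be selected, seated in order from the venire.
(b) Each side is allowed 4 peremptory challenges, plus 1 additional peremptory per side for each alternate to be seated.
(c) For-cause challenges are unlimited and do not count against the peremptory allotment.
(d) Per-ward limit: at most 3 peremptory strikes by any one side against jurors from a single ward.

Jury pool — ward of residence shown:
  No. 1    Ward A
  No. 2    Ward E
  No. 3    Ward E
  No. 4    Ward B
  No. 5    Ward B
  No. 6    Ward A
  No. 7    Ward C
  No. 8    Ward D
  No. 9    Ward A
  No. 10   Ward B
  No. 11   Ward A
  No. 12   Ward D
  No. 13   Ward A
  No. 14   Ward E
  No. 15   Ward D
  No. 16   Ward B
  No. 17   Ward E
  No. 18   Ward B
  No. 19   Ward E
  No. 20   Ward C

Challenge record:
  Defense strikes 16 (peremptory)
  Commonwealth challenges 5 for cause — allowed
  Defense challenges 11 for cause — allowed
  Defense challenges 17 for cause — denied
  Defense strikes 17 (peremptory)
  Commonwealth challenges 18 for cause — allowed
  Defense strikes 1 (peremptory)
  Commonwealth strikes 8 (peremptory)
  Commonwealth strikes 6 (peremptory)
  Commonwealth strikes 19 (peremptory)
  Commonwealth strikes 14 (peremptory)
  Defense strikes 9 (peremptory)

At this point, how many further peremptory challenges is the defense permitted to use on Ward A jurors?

Defense peremptories so far: #16, #17, #1, #9 — 4 of 5 used, 1 left overall.
Against Ward A: #1, #9 — 2 used; per-ward cap 3 leaves 1.
Binding limit: min(1, 1) = 1.

1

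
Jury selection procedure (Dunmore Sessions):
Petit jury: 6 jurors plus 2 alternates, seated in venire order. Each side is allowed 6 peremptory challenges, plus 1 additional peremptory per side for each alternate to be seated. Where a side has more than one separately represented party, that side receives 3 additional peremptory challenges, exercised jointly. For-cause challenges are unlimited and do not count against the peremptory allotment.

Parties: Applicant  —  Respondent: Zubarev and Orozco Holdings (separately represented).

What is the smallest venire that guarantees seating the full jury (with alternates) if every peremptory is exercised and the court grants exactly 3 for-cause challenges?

30

Seats to fill: 6 + 2 alternates = 8.
Peremptories — Applicant: 6 + 1×2 = 8; Respondent: 6 + 1×2 + 3 = 11; total 19.
For-cause removals: 3.
Minimum venire: 8 + 19 + 3 = 30.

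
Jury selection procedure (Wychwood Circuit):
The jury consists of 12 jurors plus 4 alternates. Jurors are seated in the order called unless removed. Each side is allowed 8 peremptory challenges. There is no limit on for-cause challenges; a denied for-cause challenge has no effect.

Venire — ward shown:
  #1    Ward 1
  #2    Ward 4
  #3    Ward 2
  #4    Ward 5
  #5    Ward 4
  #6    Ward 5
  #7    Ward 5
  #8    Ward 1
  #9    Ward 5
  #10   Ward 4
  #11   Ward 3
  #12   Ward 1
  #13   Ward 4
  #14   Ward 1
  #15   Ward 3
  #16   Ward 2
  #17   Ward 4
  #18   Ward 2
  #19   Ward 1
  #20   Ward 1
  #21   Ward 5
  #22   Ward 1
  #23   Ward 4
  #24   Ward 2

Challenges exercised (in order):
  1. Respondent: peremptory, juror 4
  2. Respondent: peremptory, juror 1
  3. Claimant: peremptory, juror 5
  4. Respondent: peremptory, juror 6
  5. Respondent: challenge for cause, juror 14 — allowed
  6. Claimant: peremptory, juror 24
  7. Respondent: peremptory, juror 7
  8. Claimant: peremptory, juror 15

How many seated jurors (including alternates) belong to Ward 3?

Removed: #1, #4, #5, #6, #7, #14, #15, #24.
Seated (16 incl. alternates): #2, #3, #8, #9, #10, #11, #12, #13, #16, #17, #18, #19, #20, #21, #22, #23.
Of those, in Ward 3: #11 → 1.

1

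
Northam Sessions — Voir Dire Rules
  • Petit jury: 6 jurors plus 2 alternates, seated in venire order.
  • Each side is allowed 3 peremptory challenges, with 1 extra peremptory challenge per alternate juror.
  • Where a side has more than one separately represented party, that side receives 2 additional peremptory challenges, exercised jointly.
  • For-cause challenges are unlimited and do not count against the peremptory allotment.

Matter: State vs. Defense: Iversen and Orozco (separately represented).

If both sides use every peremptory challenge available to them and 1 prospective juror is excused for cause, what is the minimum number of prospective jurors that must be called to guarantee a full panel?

21

Seats to fill: 6 + 2 alternates = 8.
Peremptories — State: 3 + 1×2 = 5; Defense: 3 + 1×2 + 2 = 7; total 12.
For-cause removals: 1.
Minimum venire: 8 + 12 + 1 = 21.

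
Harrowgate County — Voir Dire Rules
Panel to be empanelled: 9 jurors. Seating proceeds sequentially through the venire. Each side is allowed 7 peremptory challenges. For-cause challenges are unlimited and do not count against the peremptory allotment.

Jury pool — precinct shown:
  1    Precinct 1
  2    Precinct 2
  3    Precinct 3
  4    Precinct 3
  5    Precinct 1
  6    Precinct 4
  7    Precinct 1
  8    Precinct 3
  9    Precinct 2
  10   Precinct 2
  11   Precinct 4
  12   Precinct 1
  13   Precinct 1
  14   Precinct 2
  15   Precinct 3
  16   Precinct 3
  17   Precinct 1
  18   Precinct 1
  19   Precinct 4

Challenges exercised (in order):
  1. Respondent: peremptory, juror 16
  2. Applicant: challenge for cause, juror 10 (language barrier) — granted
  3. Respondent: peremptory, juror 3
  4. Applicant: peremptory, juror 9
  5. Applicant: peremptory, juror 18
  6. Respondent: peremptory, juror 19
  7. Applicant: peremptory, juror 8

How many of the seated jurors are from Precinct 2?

Removed: #3, #8, #9, #10, #16, #18, #19.
Seated jurors 1–9: #1, #2, #4, #5, #6, #7, #11, #12, #13.
Of those, in Precinct 2: #2 → 1.

1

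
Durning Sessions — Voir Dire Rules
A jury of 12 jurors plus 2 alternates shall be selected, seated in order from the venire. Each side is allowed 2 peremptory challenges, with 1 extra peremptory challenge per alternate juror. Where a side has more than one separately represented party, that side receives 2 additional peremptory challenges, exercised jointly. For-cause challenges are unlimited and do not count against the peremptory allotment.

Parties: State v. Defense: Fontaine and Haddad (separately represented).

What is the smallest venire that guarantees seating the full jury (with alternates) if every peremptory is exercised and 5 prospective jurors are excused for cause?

Seats to fill: 12 + 2 alternates = 14.
Peremptories — State: 2 + 1×2 = 4; Defense: 2 + 1×2 + 2 = 6; total 10.
For-cause removals: 5.
Minimum venire: 14 + 10 + 5 = 29.

29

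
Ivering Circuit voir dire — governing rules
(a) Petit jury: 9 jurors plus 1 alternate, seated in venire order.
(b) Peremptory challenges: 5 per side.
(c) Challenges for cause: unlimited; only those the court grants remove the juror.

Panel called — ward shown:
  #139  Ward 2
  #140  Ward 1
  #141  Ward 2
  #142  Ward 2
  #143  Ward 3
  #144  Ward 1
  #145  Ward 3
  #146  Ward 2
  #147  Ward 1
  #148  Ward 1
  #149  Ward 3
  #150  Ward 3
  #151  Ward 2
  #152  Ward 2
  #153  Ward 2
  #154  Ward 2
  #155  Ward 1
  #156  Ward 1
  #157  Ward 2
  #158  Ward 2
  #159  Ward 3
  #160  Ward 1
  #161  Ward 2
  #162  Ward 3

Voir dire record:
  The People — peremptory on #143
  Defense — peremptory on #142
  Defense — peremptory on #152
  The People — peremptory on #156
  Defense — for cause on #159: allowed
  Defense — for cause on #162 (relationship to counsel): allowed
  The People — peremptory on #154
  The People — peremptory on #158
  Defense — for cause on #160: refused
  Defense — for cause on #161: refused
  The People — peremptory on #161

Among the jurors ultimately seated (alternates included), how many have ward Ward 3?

3

Removed: #142, #143, #152, #154, #156, #158, #159, #161, #162.
Seated (10 incl. alternates): #139, #140, #141, #144, #145, #146, #147, #148, #149, #150.
Of those, in Ward 3: #145, #149, #150 → 3.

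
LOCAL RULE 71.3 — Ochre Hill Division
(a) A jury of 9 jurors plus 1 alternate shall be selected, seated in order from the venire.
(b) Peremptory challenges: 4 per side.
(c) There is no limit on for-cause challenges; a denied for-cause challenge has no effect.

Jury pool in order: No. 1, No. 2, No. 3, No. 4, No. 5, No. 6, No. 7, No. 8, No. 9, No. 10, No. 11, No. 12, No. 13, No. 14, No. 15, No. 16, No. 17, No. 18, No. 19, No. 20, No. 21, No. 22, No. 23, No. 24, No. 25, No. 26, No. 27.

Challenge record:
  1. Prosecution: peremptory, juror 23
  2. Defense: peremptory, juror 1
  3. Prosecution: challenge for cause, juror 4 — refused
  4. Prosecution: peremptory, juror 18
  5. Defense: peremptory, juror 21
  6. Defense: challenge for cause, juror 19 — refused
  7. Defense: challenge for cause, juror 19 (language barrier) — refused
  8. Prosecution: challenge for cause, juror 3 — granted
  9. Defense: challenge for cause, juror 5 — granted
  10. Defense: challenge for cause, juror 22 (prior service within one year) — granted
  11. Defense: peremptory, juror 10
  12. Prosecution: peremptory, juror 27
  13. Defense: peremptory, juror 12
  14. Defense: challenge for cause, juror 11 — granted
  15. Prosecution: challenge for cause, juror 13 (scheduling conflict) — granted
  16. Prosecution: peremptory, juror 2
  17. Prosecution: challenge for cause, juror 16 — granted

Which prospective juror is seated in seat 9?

19

Removed: #1, #2, #3, #5, #10, #11, #12, #13, #16, #18, #21, #22, #23, #27. (#4, #19 stay — for-cause denied.)
Seating in order: seats 1–9 → #4, #6, #7, #8, #9, #14, #15, #17, #19; alternates → #20.
So seat 9 is #19.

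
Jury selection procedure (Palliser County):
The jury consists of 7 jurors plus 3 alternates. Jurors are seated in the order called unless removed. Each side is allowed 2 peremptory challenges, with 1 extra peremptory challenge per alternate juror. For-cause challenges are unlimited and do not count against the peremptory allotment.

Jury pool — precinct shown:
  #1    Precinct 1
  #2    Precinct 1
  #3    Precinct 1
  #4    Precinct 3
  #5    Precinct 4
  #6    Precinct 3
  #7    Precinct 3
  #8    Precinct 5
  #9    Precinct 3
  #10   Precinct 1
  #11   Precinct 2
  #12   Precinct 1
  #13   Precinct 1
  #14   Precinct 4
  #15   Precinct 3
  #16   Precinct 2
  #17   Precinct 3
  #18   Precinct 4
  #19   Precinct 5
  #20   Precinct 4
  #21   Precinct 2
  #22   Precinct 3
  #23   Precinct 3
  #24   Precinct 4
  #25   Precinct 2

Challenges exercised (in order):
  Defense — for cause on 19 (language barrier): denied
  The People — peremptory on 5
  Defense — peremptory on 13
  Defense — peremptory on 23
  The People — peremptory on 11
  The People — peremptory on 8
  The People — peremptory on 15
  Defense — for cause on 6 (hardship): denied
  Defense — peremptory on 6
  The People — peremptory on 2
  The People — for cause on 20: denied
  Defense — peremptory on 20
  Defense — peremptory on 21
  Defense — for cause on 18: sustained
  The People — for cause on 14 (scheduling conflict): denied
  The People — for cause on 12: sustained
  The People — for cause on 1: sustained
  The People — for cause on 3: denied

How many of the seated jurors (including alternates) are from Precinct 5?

1

Removed: #1, #2, #5, #6, #8, #11, #12, #13, #15, #18, #20, #21, #23.
Seated (10 incl. alternates): #3, #4, #7, #9, #10, #14, #16, #17, #19, #22.
Of those, in Precinct 5: #19 → 1.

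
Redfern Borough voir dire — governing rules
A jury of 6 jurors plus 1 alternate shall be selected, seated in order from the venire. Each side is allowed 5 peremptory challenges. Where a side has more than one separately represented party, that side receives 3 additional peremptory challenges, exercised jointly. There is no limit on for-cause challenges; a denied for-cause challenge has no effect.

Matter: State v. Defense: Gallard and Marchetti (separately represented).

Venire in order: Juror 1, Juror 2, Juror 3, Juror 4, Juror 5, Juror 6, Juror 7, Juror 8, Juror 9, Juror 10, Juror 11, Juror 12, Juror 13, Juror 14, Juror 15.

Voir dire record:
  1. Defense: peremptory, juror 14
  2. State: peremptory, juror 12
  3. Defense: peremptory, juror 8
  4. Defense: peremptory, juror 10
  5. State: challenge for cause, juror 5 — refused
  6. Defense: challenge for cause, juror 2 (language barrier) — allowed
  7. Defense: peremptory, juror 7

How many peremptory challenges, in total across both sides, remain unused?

8

State allotment: 5. Defense allotment: 5 base + 3 multi-party = 8.
State peremptories used: #12 — 1 (the for-cause on #5 doesn't count).
Defense peremptories used: #14, #8, #10, #7 — 4 (the for-cause on #2 doesn't count).
Remaining: (5 − 1) + (8 − 4) = 8.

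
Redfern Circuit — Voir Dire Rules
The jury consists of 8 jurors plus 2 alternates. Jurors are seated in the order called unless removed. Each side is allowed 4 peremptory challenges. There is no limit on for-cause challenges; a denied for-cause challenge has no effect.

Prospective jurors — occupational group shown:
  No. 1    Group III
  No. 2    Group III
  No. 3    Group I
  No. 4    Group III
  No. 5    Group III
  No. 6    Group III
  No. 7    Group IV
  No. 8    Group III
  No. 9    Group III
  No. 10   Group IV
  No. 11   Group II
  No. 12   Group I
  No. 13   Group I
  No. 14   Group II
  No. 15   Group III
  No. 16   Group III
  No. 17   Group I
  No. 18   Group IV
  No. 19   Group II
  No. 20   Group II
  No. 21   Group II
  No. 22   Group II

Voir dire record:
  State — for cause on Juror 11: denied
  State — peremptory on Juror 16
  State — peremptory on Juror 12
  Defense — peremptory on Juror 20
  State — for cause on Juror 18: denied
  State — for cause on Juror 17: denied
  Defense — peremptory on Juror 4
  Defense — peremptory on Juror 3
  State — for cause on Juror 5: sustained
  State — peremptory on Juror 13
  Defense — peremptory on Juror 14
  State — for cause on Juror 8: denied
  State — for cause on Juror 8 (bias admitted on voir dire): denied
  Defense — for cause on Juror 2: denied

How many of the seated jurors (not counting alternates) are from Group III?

5

Removed: #3, #4, #5, #12, #13, #14, #16, #20.
Seated jurors 1–8: #1, #2, #6, #7, #8, #9, #10, #11 (alternates #15, #17 not counted).
Of those, in Group III: #1, #2, #6, #8, #9 → 5.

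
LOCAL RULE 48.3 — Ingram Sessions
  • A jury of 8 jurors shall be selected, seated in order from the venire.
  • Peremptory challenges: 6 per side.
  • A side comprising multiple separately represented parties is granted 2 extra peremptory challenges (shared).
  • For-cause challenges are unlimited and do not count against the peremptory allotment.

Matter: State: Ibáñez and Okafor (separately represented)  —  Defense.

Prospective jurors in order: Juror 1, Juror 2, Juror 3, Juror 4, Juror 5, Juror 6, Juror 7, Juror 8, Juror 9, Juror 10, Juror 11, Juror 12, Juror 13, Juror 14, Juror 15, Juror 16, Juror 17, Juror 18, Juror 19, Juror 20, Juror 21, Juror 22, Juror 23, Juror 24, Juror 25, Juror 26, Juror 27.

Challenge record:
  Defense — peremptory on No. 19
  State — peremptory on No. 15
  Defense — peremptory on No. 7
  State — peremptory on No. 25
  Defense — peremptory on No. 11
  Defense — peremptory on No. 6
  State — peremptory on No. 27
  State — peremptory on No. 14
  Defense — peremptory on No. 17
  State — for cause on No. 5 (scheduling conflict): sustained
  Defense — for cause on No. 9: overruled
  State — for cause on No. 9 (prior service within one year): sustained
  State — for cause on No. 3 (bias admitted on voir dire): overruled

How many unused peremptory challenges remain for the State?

4

State allotment: 6 base + 2 multi-party = 8.
State peremptories used: #15, #25, #27, #14 — 4 (for-cause on #5, #9, #3 don't count).
Remaining: 8 − 4 = 4.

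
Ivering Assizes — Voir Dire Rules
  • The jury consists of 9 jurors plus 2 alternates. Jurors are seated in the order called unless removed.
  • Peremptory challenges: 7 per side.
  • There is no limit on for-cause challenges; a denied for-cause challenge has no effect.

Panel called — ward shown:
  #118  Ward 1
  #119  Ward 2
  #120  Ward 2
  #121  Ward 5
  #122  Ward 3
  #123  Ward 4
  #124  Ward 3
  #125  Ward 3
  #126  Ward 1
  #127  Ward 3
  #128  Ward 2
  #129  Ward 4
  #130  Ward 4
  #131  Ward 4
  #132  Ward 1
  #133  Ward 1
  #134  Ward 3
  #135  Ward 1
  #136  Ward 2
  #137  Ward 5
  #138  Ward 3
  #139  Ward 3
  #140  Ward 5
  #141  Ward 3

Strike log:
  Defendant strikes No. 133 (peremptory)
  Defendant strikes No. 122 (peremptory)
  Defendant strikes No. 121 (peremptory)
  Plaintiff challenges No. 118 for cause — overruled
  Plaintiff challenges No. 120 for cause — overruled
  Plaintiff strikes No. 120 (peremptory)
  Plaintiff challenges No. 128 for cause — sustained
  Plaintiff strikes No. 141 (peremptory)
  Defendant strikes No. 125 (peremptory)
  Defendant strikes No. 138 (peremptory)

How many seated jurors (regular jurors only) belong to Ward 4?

4

Removed: #120, #121, #122, #125, #128, #133, #138, #141.
Seated jurors 1–9: #118, #119, #123, #124, #126, #127, #129, #130, #131 (alternates #132, #134 not counted).
Of those, in Ward 4: #123, #129, #130, #131 → 4.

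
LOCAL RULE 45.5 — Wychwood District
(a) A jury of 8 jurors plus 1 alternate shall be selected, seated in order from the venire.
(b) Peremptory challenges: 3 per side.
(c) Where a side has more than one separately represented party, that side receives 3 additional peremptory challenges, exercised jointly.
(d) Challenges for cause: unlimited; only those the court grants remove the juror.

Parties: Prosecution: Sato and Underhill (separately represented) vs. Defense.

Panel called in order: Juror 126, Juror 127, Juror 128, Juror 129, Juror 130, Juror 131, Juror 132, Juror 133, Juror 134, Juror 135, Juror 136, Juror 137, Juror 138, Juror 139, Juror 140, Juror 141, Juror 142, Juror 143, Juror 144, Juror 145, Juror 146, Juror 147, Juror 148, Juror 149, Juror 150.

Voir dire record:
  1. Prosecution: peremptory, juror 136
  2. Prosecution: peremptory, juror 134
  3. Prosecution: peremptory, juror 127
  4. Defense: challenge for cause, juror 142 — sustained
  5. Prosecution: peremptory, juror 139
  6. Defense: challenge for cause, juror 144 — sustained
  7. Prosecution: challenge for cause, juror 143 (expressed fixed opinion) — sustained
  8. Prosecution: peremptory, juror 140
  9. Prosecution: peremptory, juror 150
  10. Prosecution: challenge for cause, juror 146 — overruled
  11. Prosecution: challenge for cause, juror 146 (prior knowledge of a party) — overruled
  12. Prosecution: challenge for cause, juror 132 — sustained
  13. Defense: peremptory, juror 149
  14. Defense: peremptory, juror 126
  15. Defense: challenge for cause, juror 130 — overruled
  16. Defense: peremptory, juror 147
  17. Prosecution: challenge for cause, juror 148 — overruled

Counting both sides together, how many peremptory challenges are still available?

0

Prosecution allotment: 3 base + 3 multi-party = 6. Defense allotment: 3.
Prosecution peremptories used: #136, #134, #127, #139, #140, #150 — 6 (for-cause on #143, #146, #146, #132, #148 don't count).
Defense peremptories used: #149, #126, #147 — 3 (for-cause on #142, #144, #130 don't count).
Remaining: (6 − 6) + (3 − 3) = 0.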